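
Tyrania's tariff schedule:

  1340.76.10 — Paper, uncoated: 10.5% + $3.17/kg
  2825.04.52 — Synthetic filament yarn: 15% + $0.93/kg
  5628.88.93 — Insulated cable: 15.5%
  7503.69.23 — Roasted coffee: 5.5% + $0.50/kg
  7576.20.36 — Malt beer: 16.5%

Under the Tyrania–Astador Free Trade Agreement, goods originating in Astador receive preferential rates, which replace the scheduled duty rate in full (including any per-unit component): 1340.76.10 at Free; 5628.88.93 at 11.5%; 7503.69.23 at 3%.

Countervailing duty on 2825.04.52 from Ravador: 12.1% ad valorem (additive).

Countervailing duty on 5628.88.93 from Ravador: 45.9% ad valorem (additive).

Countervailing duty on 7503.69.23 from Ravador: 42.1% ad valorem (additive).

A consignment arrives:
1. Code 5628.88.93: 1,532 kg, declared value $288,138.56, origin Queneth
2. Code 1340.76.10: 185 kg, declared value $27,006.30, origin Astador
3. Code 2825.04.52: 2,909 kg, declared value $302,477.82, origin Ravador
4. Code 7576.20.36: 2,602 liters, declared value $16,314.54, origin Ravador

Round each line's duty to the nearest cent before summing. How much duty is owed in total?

Line 1 (5628.88.93, Queneth, 1,532 kg, $288,138.56):
Base rate for 5628.88.93 is 15.5%.
5628.88.93 has an FTA preferential rate, but origin Queneth is not Astador; base rate stands.
The additional-duty order on 5628.88.93 targets Ravador, not Queneth; it does not apply.
Duty = $288,138.56 × 15.5% = $44,661.48.
Line 2 (1340.76.10, Astador, 185 kg, $27,006.30):
Base rate for 1340.76.10 is 10.5% + $3.17/kg.
Origin Astador qualifies under the Tyrania–Astador agreement and 1340.76.10 is covered: preferential rate Free applies instead.
Duty = $27,006.30 × 0% = $0.00.
Line 3 (2825.04.52, Ravador, 2,909 kg, $302,477.82):
Base rate for 2825.04.52 is 15% + $0.93/kg.
Additional duty on 2825.04.52 from Ravador: +12.1%. Applied ad valorem rate: 15% + 12.1% = 27.1%.
Duty = $302,477.82 × 27.1% + 2,909 × $0.93 = $84,676.86.
Line 4 (7576.20.36, Ravador, 2,602 liters, $16,314.54):
Base rate for 7576.20.36 is 16.5%.
Duty = $16,314.54 × 16.5% = $2,691.90.
Total = $44,661.48 + $0.00 + $84,676.86 + $2,691.90 = $132,030.24.

$132,030.24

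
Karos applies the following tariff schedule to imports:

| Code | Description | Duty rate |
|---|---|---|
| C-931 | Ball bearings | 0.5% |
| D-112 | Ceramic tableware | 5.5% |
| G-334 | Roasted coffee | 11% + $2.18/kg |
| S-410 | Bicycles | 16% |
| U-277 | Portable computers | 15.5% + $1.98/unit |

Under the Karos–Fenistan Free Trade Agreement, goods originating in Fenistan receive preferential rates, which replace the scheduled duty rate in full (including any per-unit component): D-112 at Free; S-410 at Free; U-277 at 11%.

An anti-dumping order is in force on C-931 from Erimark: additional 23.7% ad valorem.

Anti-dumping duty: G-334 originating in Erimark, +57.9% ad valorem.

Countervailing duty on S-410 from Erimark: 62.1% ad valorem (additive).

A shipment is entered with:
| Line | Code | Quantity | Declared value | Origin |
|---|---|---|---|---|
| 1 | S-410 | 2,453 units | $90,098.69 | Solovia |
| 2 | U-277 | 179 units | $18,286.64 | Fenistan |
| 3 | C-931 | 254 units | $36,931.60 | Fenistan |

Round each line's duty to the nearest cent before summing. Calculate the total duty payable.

Line 1 (S-410, Solovia, 2,453 units, $90,098.69):
Base rate for S-410 is 16%.
S-410 has an FTA preferential rate, but origin Solovia is not Fenistan; base rate stands.
The additional-duty order on S-410 targets Erimark, not Solovia; it does not apply.
Duty = $90,098.69 × 16% = $14,415.79.
Line 2 (U-277, Fenistan, 179 units, $18,286.64):
Base rate for U-277 is 15.5% + $1.98/unit.
Origin Fenistan qualifies under the Karos–Fenistan agreement and U-277 is covered: preferential rate 11% applies instead.
Duty = $18,286.64 × 11% = $2,011.53.
Line 3 (C-931, Fenistan, 254 units, $36,931.60):
Base rate for C-931 is 0.5%.
Origin Fenistan is the FTA partner but C-931 is not on the preference list; base rate stands.
The additional-duty order on C-931 targets Erimark, not Fenistan; it does not apply.
Duty = $36,931.60 × 0.5% = $184.66.
Total = $14,415.79 + $2,011.53 + $184.66 = $16,611.98.

$16,611.98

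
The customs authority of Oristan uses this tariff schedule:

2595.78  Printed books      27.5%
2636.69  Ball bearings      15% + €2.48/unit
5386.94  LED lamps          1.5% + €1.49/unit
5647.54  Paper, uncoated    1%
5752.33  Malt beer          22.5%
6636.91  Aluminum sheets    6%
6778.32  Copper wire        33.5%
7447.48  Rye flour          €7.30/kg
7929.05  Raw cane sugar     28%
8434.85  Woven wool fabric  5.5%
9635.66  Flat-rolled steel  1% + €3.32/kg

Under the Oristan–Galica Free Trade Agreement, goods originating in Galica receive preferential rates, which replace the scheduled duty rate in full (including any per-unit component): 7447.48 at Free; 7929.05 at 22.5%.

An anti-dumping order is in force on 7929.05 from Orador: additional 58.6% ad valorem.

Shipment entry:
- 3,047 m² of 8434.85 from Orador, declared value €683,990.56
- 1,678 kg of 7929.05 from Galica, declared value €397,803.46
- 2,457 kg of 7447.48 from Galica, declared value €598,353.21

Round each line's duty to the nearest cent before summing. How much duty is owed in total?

Line 1 (8434.85, Orador, 3,047 m², €683,990.56):
Base rate for 8434.85 is 5.5%.
Duty = €683,990.56 × 5.5% = €37,619.48.
Line 2 (7929.05, Galica, 1,678 kg, €397,803.46):
Base rate for 7929.05 is 28%.
Origin Galica qualifies under the Oristan–Galica agreement and 7929.05 is covered: preferential rate 22.5% applies instead.
The additional-duty order on 7929.05 targets Orador, not Galica; it does not apply.
Duty = €397,803.46 × 22.5% = €89,505.78.
Line 3 (7447.48, Galica, 2,457 kg, €598,353.21):
Base rate for 7447.48 is €7.30/kg.
Origin Galica qualifies under the Oristan–Galica agreement and 7447.48 is covered: preferential rate Free applies instead.
Duty = €598,353.21 × 0% = €0.00.
Total = €37,619.48 + €89,505.78 + €0.00 = €127,125.26.

€127,125.26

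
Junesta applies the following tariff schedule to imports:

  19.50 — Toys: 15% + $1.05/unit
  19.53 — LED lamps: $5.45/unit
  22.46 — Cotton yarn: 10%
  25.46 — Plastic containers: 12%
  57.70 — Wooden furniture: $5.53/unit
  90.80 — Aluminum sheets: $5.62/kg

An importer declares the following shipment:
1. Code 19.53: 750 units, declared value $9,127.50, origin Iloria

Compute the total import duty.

Line 1 (19.53, Iloria, 750 units, $9,127.50):
Base rate for 19.53 is $5.45/unit.
Duty = 750 × $5.45 = $4,087.50.

$4,087.50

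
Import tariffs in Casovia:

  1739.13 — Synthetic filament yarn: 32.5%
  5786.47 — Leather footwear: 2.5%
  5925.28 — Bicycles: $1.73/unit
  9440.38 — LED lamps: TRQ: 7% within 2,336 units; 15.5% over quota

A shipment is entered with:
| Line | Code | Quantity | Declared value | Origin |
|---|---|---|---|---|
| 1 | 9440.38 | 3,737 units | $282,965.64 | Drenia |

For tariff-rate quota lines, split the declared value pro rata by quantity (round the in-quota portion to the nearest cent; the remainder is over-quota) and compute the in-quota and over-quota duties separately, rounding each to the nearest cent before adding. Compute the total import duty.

$28,824.71

Line 1 (9440.38, Drenia, 3,737 units, $282,965.64):
Code 9440.38 is under a tariff-rate quota (threshold 2,336 units). In-quota: 2,336 units at 7%; over-quota: 1,401 units at 15.5%.
Pro-rata value split: in-quota = $282,965.64 × 2,336/3,737 = $176,881.92; over-quota = $282,965.64 − $176,881.92 = $106,083.72.
In-quota duty = $176,881.92 × 7% = $12,381.73. Over-quota duty = $106,083.72 × 15.5% = $16,442.98.
Line duty = $12,381.73 + $16,442.98 = $28,824.71.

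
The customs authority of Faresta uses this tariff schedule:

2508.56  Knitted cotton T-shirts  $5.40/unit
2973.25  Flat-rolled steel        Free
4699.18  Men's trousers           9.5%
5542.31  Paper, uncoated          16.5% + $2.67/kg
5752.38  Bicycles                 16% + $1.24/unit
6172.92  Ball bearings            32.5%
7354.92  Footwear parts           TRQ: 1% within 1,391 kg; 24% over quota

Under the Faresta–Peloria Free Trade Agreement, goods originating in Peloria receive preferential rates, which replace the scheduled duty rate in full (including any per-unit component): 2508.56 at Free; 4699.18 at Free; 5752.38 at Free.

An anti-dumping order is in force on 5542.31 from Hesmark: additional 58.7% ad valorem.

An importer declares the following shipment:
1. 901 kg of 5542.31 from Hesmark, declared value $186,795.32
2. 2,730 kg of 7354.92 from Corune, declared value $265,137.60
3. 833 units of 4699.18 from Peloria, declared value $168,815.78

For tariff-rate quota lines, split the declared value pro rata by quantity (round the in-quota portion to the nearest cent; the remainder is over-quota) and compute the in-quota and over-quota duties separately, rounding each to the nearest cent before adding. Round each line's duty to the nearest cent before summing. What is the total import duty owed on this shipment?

Line 1 (5542.31, Hesmark, 901 kg, $186,795.32):
Base rate for 5542.31 is 16.5% + $2.67/kg.
Additional duty on 5542.31 from Hesmark: +58.7%. Applied ad valorem rate: 16.5% + 58.7% = 75.2%.
Duty = $186,795.32 × 75.2% + 901 × $2.67 = $142,875.75.
Line 2 (7354.92, Corune, 2,730 kg, $265,137.60):
Code 7354.92 is under a tariff-rate quota (threshold 1,391 kg). In-quota: 1,391 kg at 1%; over-quota: 1,339 kg at 24%.
Pro-rata value split: in-quota = $265,137.60 × 1,391/2,730 = $135,093.92; over-quota = $265,137.60 − $135,093.92 = $130,043.68.
In-quota duty = $135,093.92 × 1% = $1,350.94. Over-quota duty = $130,043.68 × 24% = $31,210.48.
Line duty = $1,350.94 + $31,210.48 = $32,561.42.
Line 3 (4699.18, Peloria, 833 units, $168,815.78):
Base rate for 4699.18 is 9.5%.
Origin Peloria qualifies under the Faresta–Peloria agreement and 4699.18 is covered: preferential rate Free applies instead.
Duty = $168,815.78 × 0% = $0.00.
Total = $142,875.75 + $32,561.42 + $0.00 = $175,437.17.

$175,437.17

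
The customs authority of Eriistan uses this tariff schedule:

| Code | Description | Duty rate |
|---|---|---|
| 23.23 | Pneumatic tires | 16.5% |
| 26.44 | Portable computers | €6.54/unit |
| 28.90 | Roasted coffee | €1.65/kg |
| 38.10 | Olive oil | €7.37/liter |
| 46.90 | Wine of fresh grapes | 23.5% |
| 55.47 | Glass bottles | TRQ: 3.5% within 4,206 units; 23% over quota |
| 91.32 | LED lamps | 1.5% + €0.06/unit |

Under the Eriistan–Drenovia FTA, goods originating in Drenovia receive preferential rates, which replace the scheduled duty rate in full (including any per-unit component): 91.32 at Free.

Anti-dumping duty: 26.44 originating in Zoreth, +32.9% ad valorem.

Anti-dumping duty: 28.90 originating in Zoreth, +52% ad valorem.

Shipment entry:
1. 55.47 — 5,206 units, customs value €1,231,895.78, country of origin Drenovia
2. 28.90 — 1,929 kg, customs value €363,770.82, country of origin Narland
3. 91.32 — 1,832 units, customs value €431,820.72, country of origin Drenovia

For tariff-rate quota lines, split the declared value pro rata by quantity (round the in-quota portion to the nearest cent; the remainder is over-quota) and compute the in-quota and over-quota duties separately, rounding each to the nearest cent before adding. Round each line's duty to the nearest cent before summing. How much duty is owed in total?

€92,442.05

Line 1 (55.47, Drenovia, 5,206 units, €1,231,895.78):
Code 55.47 is under a tariff-rate quota (threshold 4,206 units). In-quota: 4,206 units at 3.5%; over-quota: 1,000 units at 23%.
Pro-rata value split: in-quota = €1,231,895.78 × 4,206/5,206 = €995,265.78; over-quota = €1,231,895.78 − €995,265.78 = €236,630.00.
In-quota duty = €995,265.78 × 3.5% = €34,834.30. Over-quota duty = €236,630.00 × 23% = €54,424.90.
Line duty = €34,834.30 + €54,424.90 = €89,259.20.
Line 2 (28.90, Narland, 1,929 kg, €363,770.82):
Base rate for 28.90 is €1.65/kg.
The additional-duty order on 28.90 targets Zoreth, not Narland; it does not apply.
Duty = 1,929 × €1.65 = €3,182.85.
Line 3 (91.32, Drenovia, 1,832 units, €431,820.72):
Base rate for 91.32 is 1.5% + €0.06/unit.
Origin Drenovia qualifies under the Eriistan–Drenovia agreement and 91.32 is covered: preferential rate Free applies instead.
Duty = €431,820.72 × 0% = €0.00.
Total = €89,259.20 + €3,182.85 + €0.00 = €92,442.05.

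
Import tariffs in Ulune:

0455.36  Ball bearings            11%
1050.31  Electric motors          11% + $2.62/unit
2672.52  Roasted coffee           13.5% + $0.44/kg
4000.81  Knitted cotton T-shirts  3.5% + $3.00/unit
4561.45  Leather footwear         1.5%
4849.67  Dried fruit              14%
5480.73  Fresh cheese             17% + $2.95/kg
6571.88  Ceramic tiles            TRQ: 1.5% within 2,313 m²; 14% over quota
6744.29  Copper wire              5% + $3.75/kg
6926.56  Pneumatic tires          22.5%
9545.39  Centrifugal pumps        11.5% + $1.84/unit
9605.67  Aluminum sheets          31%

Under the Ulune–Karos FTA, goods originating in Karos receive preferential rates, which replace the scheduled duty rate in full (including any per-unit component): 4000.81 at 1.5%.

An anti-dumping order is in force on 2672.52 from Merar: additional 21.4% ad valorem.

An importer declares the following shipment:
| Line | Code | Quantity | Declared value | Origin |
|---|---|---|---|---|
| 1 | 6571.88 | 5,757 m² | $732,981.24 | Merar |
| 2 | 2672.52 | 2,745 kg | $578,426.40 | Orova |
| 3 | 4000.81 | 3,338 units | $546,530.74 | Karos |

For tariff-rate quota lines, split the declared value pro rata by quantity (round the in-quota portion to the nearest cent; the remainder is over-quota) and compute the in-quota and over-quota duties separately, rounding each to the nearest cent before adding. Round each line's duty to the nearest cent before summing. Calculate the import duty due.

Line 1 (6571.88, Merar, 5,757 m², $732,981.24):
Code 6571.88 is under a tariff-rate quota (threshold 2,313 m²). In-quota: 2,313 m² at 1.5%; over-quota: 3,444 m² at 14%.
Pro-rata value split: in-quota = $732,981.24 × 2,313/5,757 = $294,491.16; over-quota = $732,981.24 − $294,491.16 = $438,490.08.
In-quota duty = $294,491.16 × 1.5% = $4,417.37. Over-quota duty = $438,490.08 × 14% = $61,388.61.
Line duty = $4,417.37 + $61,388.61 = $65,805.98.
Line 2 (2672.52, Orova, 2,745 kg, $578,426.40):
Base rate for 2672.52 is 13.5% + $0.44/kg.
The additional-duty order on 2672.52 targets Merar, not Orova; it does not apply.
Duty = $578,426.40 × 13.5% + 2,745 × $0.44 = $79,295.36.
Line 3 (4000.81, Karos, 3,338 units, $546,530.74):
Base rate for 4000.81 is 3.5% + $3.00/unit.
Origin Karos qualifies under the Ulune–Karos agreement and 4000.81 is covered: preferential rate 1.5% applies instead.
Duty = $546,530.74 × 1.5% = $8,197.96.
Total = $65,805.98 + $79,295.36 + $8,197.96 = $153,299.30.

$153,299.30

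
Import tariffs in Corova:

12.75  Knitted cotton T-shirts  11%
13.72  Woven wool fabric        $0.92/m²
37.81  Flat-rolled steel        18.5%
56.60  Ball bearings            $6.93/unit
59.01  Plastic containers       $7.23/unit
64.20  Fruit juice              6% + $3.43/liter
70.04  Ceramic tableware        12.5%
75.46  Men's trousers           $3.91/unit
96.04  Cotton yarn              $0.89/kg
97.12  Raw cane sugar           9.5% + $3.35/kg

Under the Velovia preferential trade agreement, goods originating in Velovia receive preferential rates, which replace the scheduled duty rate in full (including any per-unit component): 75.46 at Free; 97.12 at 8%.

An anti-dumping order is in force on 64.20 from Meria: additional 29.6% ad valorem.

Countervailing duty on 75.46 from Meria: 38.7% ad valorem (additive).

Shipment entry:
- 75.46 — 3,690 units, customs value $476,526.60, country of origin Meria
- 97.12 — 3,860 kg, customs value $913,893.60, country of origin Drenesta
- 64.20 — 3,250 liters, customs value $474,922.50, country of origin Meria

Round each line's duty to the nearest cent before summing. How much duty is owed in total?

$478,814.49

Line 1 (75.46, Meria, 3,690 units, $476,526.60):
Base rate for 75.46 is $3.91/unit.
75.46 has an FTA preferential rate, but origin Meria is not Velovia; base rate stands.
Additional duty on 75.46 from Meria: +38.7% ad valorem. Applied ad valorem rate = 38.7%.
Duty = $476,526.60 × 38.7% + 3,690 × $3.91 = $198,843.69.
Line 2 (97.12, Drenesta, 3,860 kg, $913,893.60):
Base rate for 97.12 is 9.5% + $3.35/kg.
97.12 has an FTA preferential rate, but origin Drenesta is not Velovia; base rate stands.
Duty = $913,893.60 × 9.5% + 3,860 × $3.35 = $99,750.89.
Line 3 (64.20, Meria, 3,250 liters, $474,922.50):
Base rate for 64.20 is 6% + $3.43/liter.
Additional duty on 64.20 from Meria: +29.6%. Applied ad valorem rate: 6% + 29.6% = 35.6%.
Duty = $474,922.50 × 35.6% + 3,250 × $3.43 = $180,219.91.
Total = $198,843.69 + $99,750.89 + $180,219.91 = $478,814.49.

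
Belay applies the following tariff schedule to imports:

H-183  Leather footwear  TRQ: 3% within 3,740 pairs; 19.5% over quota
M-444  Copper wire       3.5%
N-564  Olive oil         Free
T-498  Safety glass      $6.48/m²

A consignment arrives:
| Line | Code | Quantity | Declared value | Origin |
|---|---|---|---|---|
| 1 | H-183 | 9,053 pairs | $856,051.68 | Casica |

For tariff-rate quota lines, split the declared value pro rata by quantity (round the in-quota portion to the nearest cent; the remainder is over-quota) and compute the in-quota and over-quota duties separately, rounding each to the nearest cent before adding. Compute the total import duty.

$108,577.10

Line 1 (H-183, Casica, 9,053 pairs, $856,051.68):
Code H-183 is under a tariff-rate quota (threshold 3,740 pairs). In-quota: 3,740 pairs at 3%; over-quota: 5,313 pairs at 19.5%.
Pro-rata value split: in-quota = $856,051.68 × 3,740/9,053 = $353,654.40; over-quota = $856,051.68 − $353,654.40 = $502,397.28.
In-quota duty = $353,654.40 × 3% = $10,609.63. Over-quota duty = $502,397.28 × 19.5% = $97,967.47.
Line duty = $10,609.63 + $97,967.47 = $108,577.10.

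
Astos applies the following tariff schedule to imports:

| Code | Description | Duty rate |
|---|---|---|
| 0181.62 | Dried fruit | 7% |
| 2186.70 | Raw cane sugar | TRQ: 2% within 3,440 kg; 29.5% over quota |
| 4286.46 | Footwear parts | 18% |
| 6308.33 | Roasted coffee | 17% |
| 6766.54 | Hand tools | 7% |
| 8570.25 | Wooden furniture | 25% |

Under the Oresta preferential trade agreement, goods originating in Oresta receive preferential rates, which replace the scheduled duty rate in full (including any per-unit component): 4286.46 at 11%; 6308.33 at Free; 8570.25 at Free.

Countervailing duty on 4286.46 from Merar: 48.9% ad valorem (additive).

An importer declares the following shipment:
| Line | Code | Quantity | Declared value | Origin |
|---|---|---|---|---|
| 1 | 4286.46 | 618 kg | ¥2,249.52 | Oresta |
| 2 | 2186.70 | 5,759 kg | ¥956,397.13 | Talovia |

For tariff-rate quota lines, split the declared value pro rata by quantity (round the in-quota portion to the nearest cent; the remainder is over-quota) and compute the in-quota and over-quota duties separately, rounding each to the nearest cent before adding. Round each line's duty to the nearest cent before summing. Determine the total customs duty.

Line 1 (4286.46, Oresta, 618 kg, ¥2,249.52):
Base rate for 4286.46 is 18%.
Origin Oresta qualifies under the Astos–Oresta agreement and 4286.46 is covered: preferential rate 11% applies instead.
The additional-duty order on 4286.46 targets Merar, not Oresta; it does not apply.
Duty = ¥2,249.52 × 11% = ¥247.45.
Line 2 (2186.70, Talovia, 5,759 kg, ¥956,397.13):
Code 2186.70 is under a tariff-rate quota (threshold 3,440 kg). In-quota: 3,440 kg at 2%; over-quota: 2,319 kg at 29.5%.
Pro-rata value split: in-quota = ¥956,397.13 × 3,440/5,759 = ¥571,280.80; over-quota = ¥956,397.13 − ¥571,280.80 = ¥385,116.33.
In-quota duty = ¥571,280.80 × 2% = ¥11,425.62. Over-quota duty = ¥385,116.33 × 29.5% = ¥113,609.32.
Line duty = ¥11,425.62 + ¥113,609.32 = ¥125,034.94.
Total = ¥247.45 + ¥125,034.94 = ¥125,282.39.

¥125,282.39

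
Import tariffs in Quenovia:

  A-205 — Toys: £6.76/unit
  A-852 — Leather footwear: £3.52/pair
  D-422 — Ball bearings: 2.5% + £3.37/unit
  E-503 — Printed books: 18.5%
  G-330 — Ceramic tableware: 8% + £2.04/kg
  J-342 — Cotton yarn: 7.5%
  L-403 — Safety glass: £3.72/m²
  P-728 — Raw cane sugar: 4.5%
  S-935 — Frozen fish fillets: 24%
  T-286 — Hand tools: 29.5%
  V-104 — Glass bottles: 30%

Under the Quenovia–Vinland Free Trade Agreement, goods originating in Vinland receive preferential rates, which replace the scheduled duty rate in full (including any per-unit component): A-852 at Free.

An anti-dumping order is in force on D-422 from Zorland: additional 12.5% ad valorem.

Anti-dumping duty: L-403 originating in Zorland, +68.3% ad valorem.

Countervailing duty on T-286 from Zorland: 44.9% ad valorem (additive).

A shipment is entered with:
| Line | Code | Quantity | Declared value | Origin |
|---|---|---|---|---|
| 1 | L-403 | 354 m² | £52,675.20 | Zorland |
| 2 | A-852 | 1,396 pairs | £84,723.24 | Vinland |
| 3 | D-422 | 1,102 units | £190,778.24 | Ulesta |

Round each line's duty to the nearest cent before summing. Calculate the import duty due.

£45,777.24

Line 1 (L-403, Zorland, 354 m², £52,675.20):
Base rate for L-403 is £3.72/m².
Additional duty on L-403 from Zorland: +68.3% ad valorem. Applied ad valorem rate = 68.3%.
Duty = £52,675.20 × 68.3% + 354 × £3.72 = £37,294.04.
Line 2 (A-852, Vinland, 1,396 pairs, £84,723.24):
Base rate for A-852 is £3.52/pair.
Origin Vinland qualifies under the Quenovia–Vinland agreement and A-852 is covered: preferential rate Free applies instead.
Duty = £84,723.24 × 0% = £0.00.
Line 3 (D-422, Ulesta, 1,102 units, £190,778.24):
Base rate for D-422 is 2.5% + £3.37/unit.
The additional-duty order on D-422 targets Zorland, not Ulesta; it does not apply.
Duty = £190,778.24 × 2.5% + 1,102 × £3.37 = £8,483.20.
Total = £37,294.04 + £0.00 + £8,483.20 = £45,777.24.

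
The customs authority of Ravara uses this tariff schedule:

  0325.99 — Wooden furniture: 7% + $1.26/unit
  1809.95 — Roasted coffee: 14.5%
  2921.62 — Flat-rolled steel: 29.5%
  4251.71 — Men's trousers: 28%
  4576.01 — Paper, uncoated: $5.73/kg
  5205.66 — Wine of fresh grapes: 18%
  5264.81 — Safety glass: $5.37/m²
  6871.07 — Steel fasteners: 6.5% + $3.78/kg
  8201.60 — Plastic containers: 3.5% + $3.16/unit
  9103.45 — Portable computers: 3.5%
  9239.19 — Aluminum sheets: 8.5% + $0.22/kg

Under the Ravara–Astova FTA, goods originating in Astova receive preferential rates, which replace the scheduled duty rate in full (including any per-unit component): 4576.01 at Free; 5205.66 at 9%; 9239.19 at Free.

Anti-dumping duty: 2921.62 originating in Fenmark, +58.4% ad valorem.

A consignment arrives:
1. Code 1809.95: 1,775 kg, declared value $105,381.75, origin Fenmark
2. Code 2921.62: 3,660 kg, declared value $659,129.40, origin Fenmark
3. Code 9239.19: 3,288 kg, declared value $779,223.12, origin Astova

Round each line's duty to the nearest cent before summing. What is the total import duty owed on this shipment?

Line 1 (1809.95, Fenmark, 1,775 kg, $105,381.75):
Base rate for 1809.95 is 14.5%.
Duty = $105,381.75 × 14.5% = $15,280.35.
Line 2 (2921.62, Fenmark, 3,660 kg, $659,129.40):
Base rate for 2921.62 is 29.5%.
Additional duty on 2921.62 from Fenmark: +58.4%. Applied ad valorem rate: 29.5% + 58.4% = 87.9%.
Duty = $659,129.40 × 87.9% = $579,374.74.
Line 3 (9239.19, Astova, 3,288 kg, $779,223.12):
Base rate for 9239.19 is 8.5% + $0.22/kg.
Origin Astova qualifies under the Ravara–Astova agreement and 9239.19 is covered: preferential rate Free applies instead.
Duty = $779,223.12 × 0% = $0.00.
Total = $15,280.35 + $579,374.74 + $0.00 = $594,655.09.

$594,655.09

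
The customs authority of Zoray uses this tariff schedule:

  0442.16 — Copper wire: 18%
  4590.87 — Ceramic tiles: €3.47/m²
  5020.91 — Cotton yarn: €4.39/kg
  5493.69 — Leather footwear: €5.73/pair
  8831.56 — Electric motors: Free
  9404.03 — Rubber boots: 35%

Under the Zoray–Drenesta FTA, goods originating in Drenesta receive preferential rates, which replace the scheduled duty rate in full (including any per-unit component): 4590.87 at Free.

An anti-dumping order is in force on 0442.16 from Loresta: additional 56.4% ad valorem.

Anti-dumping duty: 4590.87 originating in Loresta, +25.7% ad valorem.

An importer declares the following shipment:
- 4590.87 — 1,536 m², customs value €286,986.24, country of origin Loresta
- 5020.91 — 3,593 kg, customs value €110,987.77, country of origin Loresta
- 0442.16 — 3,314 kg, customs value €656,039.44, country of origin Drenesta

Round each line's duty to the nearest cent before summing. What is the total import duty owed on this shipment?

€212,945.75

Line 1 (4590.87, Loresta, 1,536 m², €286,986.24):
Base rate for 4590.87 is €3.47/m².
4590.87 has an FTA preferential rate, but origin Loresta is not Drenesta; base rate stands.
Additional duty on 4590.87 from Loresta: +25.7% ad valorem. Applied ad valorem rate = 25.7%.
Duty = €286,986.24 × 25.7% + 1,536 × €3.47 = €79,085.38.
Line 2 (5020.91, Loresta, 3,593 kg, €110,987.77):
Base rate for 5020.91 is €4.39/kg.
Duty = 3,593 × €4.39 = €15,773.27.
Line 3 (0442.16, Drenesta, 3,314 kg, €656,039.44):
Base rate for 0442.16 is 18%.
Origin Drenesta is the FTA partner but 0442.16 is not on the preference list; base rate stands.
The additional-duty order on 0442.16 targets Loresta, not Drenesta; it does not apply.
Duty = €656,039.44 × 18% = €118,087.10.
Total = €79,085.38 + €15,773.27 + €118,087.10 = €212,945.75.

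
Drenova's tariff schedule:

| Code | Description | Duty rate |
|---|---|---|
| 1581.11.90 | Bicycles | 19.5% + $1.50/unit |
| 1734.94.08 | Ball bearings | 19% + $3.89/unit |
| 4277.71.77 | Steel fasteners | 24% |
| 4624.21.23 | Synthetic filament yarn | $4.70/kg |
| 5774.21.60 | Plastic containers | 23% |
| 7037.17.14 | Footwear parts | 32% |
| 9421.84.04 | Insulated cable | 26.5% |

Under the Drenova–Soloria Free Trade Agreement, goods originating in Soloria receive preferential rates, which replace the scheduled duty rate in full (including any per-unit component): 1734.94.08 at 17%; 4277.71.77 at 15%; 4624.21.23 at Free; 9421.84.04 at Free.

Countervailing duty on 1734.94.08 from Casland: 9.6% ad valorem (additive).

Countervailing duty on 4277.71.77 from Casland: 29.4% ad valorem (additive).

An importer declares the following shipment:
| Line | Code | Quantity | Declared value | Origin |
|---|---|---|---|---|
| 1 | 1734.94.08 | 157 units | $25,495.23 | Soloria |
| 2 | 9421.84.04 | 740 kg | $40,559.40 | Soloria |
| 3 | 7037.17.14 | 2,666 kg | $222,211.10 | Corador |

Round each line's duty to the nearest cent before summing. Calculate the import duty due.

Line 1 (1734.94.08, Soloria, 157 units, $25,495.23):
Base rate for 1734.94.08 is 19% + $3.89/unit.
Origin Soloria qualifies under the Drenova–Soloria agreement and 1734.94.08 is covered: preferential rate 17% applies instead.
The additional-duty order on 1734.94.08 targets Casland, not Soloria; it does not apply.
Duty = $25,495.23 × 17% = $4,334.19.
Line 2 (9421.84.04, Soloria, 740 kg, $40,559.40):
Base rate for 9421.84.04 is 26.5%.
Origin Soloria qualifies under the Drenova–Soloria agreement and 9421.84.04 is covered: preferential rate Free applies instead.
Duty = $40,559.40 × 0% = $0.00.
Line 3 (7037.17.14, Corador, 2,666 kg, $222,211.10):
Base rate for 7037.17.14 is 32%.
Duty = $222,211.10 × 32% = $71,107.55.
Total = $4,334.19 + $0.00 + $71,107.55 = $75,441.74.

$75,441.74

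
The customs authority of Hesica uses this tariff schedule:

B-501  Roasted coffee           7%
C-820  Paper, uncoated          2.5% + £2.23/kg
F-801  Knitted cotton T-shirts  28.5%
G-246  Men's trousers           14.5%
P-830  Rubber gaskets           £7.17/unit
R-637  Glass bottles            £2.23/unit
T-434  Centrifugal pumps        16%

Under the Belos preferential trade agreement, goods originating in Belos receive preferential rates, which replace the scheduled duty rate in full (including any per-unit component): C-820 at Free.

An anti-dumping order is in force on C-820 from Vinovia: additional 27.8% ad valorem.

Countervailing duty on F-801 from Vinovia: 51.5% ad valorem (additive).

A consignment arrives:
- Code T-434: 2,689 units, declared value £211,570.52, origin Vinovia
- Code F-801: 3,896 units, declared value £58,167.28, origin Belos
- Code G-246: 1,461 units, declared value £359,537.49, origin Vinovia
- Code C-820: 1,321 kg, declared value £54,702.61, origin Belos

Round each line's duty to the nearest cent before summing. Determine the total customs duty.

Line 1 (T-434, Vinovia, 2,689 units, £211,570.52):
Base rate for T-434 is 16%.
Duty = £211,570.52 × 16% = £33,851.28.
Line 2 (F-801, Belos, 3,896 units, £58,167.28):
Base rate for F-801 is 28.5%.
Origin Belos is the FTA partner but F-801 is not on the preference list; base rate stands.
The additional-duty order on F-801 targets Vinovia, not Belos; it does not apply.
Duty = £58,167.28 × 28.5% = £16,577.67.
Line 3 (G-246, Vinovia, 1,461 units, £359,537.49):
Base rate for G-246 is 14.5%.
Duty = £359,537.49 × 14.5% = £52,132.94.
Line 4 (C-820, Belos, 1,321 kg, £54,702.61):
Base rate for C-820 is 2.5% + £2.23/kg.
Origin Belos qualifies under the Hesica–Belos agreement and C-820 is covered: preferential rate Free applies instead.
The additional-duty order on C-820 targets Vinovia, not Belos; it does not apply.
Duty = £54,702.61 × 0% = £0.00.
Total = £33,851.28 + £16,577.67 + £52,132.94 + £0.00 = £102,561.89.

£102,561.89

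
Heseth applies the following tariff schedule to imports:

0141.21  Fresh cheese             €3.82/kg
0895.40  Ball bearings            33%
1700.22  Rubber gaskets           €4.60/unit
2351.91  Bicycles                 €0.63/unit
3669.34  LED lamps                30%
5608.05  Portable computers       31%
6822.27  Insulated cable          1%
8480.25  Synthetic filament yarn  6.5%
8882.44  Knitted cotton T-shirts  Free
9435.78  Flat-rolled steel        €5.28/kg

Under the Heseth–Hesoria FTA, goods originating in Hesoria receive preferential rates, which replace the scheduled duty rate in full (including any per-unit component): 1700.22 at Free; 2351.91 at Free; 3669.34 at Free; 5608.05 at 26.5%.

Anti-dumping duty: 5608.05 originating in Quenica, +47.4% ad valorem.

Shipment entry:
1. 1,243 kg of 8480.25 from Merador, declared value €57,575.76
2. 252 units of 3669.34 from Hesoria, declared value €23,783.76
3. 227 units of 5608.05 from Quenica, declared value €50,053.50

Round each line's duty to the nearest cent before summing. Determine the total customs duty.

€42,984.36

Line 1 (8480.25, Merador, 1,243 kg, €57,575.76):
Base rate for 8480.25 is 6.5%.
Duty = €57,575.76 × 6.5% = €3,742.42.
Line 2 (3669.34, Hesoria, 252 units, €23,783.76):
Base rate for 3669.34 is 30%.
Origin Hesoria qualifies under the Heseth–Hesoria agreement and 3669.34 is covered: preferential rate Free applies instead.
Duty = €23,783.76 × 0% = €0.00.
Line 3 (5608.05, Quenica, 227 units, €50,053.50):
Base rate for 5608.05 is 31%.
5608.05 has an FTA preferential rate, but origin Quenica is not Hesoria; base rate stands.
Additional duty on 5608.05 from Quenica: +47.4%. Applied ad valorem rate: 31% + 47.4% = 78.4%.
Duty = €50,053.50 × 78.4% = €39,241.94.
Total = €3,742.42 + €0.00 + €39,241.94 = €42,984.36.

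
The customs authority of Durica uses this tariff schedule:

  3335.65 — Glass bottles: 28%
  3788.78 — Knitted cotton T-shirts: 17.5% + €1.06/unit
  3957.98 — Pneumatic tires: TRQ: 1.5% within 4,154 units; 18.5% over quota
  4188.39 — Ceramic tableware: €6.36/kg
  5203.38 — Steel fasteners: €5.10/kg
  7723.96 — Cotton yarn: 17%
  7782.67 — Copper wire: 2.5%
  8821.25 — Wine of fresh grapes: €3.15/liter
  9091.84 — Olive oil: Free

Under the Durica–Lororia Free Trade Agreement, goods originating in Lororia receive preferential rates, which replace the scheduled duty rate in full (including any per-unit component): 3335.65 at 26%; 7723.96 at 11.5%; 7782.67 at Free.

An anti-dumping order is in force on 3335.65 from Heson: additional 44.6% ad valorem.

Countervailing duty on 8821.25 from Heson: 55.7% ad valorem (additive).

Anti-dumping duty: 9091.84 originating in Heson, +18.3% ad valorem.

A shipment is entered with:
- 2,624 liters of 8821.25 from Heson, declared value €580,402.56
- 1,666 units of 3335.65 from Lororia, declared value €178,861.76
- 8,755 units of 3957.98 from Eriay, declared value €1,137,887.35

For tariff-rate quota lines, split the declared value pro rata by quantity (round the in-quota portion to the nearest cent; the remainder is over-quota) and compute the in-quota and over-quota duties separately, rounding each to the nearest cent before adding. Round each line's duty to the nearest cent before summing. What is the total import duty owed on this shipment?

Line 1 (8821.25, Heson, 2,624 liters, €580,402.56):
Base rate for 8821.25 is €3.15/liter.
Additional duty on 8821.25 from Heson: +55.7% ad valorem. Applied ad valorem rate = 55.7%.
Duty = €580,402.56 × 55.7% + 2,624 × €3.15 = €331,549.83.
Line 2 (3335.65, Lororia, 1,666 units, €178,861.76):
Base rate for 3335.65 is 28%.
Origin Lororia qualifies under the Durica–Lororia agreement and 3335.65 is covered: preferential rate 26% applies instead.
The additional-duty order on 3335.65 targets Heson, not Lororia; it does not apply.
Duty = €178,861.76 × 26% = €46,504.06.
Line 3 (3957.98, Eriay, 8,755 units, €1,137,887.35):
Code 3957.98 is under a tariff-rate quota (threshold 4,154 units). In-quota: 4,154 units at 1.5%; over-quota: 4,601 units at 18.5%.
Pro-rata value split: in-quota = €1,137,887.35 × 4,154/8,755 = €539,895.38; over-quota = €1,137,887.35 − €539,895.38 = €597,991.97.
In-quota duty = €539,895.38 × 1.5% = €8,098.43. Over-quota duty = €597,991.97 × 18.5% = €110,628.51.
Line duty = €8,098.43 + €110,628.51 = €118,726.94.
Total = €331,549.83 + €46,504.06 + €118,726.94 = €496,780.83.

€496,780.83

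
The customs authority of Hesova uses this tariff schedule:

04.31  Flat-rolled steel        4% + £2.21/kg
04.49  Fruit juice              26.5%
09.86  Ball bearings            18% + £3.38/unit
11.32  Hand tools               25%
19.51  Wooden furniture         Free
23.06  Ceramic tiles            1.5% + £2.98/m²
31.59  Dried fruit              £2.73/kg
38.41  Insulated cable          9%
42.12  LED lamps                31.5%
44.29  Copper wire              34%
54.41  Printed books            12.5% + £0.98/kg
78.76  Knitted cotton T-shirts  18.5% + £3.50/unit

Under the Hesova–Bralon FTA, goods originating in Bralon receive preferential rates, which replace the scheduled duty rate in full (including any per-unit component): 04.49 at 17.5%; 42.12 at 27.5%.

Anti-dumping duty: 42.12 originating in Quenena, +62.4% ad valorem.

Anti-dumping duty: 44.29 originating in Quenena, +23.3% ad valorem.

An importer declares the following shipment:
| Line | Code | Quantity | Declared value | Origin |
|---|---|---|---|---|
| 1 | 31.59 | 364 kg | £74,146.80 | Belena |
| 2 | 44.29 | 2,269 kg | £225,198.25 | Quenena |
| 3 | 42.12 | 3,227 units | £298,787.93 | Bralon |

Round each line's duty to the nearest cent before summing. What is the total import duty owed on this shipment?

£212,199.00

Line 1 (31.59, Belena, 364 kg, £74,146.80):
Base rate for 31.59 is £2.73/kg.
Duty = 364 × £2.73 = £993.72.
Line 2 (44.29, Quenena, 2,269 kg, £225,198.25):
Base rate for 44.29 is 34%.
Additional duty on 44.29 from Quenena: +23.3%. Applied ad valorem rate: 34% + 23.3% = 57.3%.
Duty = £225,198.25 × 57.3% = £129,038.60.
Line 3 (42.12, Bralon, 3,227 units, £298,787.93):
Base rate for 42.12 is 31.5%.
Origin Bralon qualifies under the Hesova–Bralon agreement and 42.12 is covered: preferential rate 27.5% applies instead.
The additional-duty order on 42.12 targets Quenena, not Bralon; it does not apply.
Duty = £298,787.93 × 27.5% = £82,166.68.
Total = £993.72 + £129,038.60 + £82,166.68 = £212,199.00.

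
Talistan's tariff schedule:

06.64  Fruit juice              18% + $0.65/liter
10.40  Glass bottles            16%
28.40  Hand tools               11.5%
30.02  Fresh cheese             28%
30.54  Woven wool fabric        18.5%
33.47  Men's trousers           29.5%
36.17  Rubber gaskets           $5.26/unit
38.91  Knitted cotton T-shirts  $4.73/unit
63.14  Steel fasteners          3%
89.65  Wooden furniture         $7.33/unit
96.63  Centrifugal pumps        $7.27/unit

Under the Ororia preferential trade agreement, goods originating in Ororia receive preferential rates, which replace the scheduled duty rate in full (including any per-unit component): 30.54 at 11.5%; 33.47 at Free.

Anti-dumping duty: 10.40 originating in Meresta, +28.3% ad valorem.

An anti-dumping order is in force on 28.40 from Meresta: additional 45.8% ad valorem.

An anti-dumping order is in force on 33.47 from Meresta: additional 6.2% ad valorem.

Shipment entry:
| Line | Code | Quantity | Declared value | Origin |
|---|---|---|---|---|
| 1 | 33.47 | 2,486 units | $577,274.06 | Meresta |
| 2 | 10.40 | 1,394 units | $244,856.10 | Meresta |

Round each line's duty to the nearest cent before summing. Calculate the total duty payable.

Line 1 (33.47, Meresta, 2,486 units, $577,274.06):
Base rate for 33.47 is 29.5%.
33.47 has an FTA preferential rate, but origin Meresta is not Ororia; base rate stands.
Additional duty on 33.47 from Meresta: +6.2%. Applied ad valorem rate: 29.5% + 6.2% = 35.7%.
Duty = $577,274.06 × 35.7% = $206,086.84.
Line 2 (10.40, Meresta, 1,394 units, $244,856.10):
Base rate for 10.40 is 16%.
Additional duty on 10.40 from Meresta: +28.3%. Applied ad valorem rate: 16% + 28.3% = 44.3%.
Duty = $244,856.10 × 44.3% = $108,471.25.
Total = $206,086.84 + $108,471.25 = $314,558.09.

$314,558.09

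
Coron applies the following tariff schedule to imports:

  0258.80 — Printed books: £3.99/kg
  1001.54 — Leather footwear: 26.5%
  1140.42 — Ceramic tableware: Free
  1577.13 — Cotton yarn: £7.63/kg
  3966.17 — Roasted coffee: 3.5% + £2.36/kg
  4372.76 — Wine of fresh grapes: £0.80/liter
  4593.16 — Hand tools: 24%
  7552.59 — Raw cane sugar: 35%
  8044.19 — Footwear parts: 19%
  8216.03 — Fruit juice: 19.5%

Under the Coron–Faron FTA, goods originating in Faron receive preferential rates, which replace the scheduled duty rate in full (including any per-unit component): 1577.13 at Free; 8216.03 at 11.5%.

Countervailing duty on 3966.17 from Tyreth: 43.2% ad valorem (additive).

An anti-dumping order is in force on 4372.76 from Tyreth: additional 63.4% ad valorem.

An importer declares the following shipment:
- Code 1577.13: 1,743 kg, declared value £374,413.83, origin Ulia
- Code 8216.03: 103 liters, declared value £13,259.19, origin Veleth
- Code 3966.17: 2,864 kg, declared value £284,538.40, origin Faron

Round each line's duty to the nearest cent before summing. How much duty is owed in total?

Line 1 (1577.13, Ulia, 1,743 kg, £374,413.83):
Base rate for 1577.13 is £7.63/kg.
1577.13 has an FTA preferential rate, but origin Ulia is not Faron; base rate stands.
Duty = 1,743 × £7.63 = £13,299.09.
Line 2 (8216.03, Veleth, 103 liters, £13,259.19):
Base rate for 8216.03 is 19.5%.
8216.03 has an FTA preferential rate, but origin Veleth is not Faron; base rate stands.
Duty = £13,259.19 × 19.5% = £2,585.54.
Line 3 (3966.17, Faron, 2,864 kg, £284,538.40):
Base rate for 3966.17 is 3.5% + £2.36/kg.
Origin Faron is the FTA partner but 3966.17 is not on the preference list; base rate stands.
The additional-duty order on 3966.17 targets Tyreth, not Faron; it does not apply.
Duty = £284,538.40 × 3.5% + 2,864 × £2.36 = £16,717.88.
Total = £13,299.09 + £2,585.54 + £16,717.88 = £32,602.51.

£32,602.51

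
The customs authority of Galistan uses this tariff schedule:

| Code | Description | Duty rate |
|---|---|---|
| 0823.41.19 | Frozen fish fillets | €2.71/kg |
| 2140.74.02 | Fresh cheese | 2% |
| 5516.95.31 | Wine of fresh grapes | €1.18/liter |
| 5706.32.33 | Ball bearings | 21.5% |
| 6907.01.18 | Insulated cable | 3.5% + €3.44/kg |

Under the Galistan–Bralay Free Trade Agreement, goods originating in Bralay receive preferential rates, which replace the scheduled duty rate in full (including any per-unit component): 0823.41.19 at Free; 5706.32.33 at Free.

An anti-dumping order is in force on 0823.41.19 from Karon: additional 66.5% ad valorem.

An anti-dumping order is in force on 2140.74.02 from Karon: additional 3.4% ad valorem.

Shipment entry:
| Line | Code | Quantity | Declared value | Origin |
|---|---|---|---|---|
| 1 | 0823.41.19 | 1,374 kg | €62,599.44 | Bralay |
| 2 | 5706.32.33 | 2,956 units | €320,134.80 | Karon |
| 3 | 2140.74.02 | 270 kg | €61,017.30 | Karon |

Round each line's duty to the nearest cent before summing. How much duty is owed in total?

€72,123.91

Line 1 (0823.41.19, Bralay, 1,374 kg, €62,599.44):
Base rate for 0823.41.19 is €2.71/kg.
Origin Bralay qualifies under the Galistan–Bralay agreement and 0823.41.19 is covered: preferential rate Free applies instead.
The additional-duty order on 0823.41.19 targets Karon, not Bralay; it does not apply.
Duty = €62,599.44 × 0% = €0.00.
Line 2 (5706.32.33, Karon, 2,956 units, €320,134.80):
Base rate for 5706.32.33 is 21.5%.
5706.32.33 has an FTA preferential rate, but origin Karon is not Bralay; base rate stands.
Duty = €320,134.80 × 21.5% = €68,828.98.
Line 3 (2140.74.02, Karon, 270 kg, €61,017.30):
Base rate for 2140.74.02 is 2%.
Additional duty on 2140.74.02 from Karon: +3.4%. Applied ad valorem rate: 2% + 3.4% = 5.4%.
Duty = €61,017.30 × 5.4% = €3,294.93.
Total = €0.00 + €68,828.98 + €3,294.93 = €72,123.91.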